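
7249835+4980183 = 12230018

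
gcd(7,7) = 7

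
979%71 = 56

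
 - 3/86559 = -1/28853 = -0.00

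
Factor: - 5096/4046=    - 364/289 = - 2^2 * 7^1* 13^1 * 17^( - 2)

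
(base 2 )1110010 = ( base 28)42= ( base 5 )424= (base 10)114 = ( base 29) 3r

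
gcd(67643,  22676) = 1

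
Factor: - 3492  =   - 2^2*3^2*97^1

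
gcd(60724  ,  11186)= 1598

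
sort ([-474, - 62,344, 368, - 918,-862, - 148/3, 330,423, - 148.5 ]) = [ - 918 , - 862 ,-474 , - 148.5, - 62, - 148/3,330, 344, 368, 423 ]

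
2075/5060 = 415/1012 = 0.41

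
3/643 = 3/643=0.00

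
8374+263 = 8637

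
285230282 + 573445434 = 858675716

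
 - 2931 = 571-3502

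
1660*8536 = 14169760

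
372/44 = 93/11 = 8.45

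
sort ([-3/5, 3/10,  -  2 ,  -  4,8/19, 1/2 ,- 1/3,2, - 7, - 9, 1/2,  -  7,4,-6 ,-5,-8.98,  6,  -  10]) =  [ - 10,-9,  -  8.98,- 7, - 7, - 6,-5, - 4, - 2,-3/5, - 1/3,3/10, 8/19, 1/2, 1/2, 2 , 4,6]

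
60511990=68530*883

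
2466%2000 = 466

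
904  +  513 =1417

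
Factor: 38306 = 2^1*107^1*179^1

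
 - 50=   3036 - 3086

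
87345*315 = 27513675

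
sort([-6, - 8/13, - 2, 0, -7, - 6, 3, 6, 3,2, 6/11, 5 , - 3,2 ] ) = [ -7, - 6,  -  6,- 3, - 2, - 8/13,0,6/11 , 2,2, 3 , 3,5, 6 ] 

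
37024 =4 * 9256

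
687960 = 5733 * 120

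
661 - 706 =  - 45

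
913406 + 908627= 1822033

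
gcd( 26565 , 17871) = 483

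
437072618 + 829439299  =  1266511917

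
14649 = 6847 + 7802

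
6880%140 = 20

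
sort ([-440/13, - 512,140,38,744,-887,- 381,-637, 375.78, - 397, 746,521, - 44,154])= [ - 887 , - 637, - 512, - 397,-381, - 44,  -  440/13 , 38,140,154,375.78,521,744,746]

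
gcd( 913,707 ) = 1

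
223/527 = 223/527 =0.42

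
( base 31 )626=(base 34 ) 51k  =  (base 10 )5834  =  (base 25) 989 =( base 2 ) 1011011001010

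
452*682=308264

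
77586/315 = 25862/105=246.30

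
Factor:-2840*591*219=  -367578360=- 2^3*3^2*5^1 * 71^1 * 73^1 * 197^1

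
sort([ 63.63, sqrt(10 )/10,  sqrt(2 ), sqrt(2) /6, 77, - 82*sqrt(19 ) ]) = [ - 82*sqrt(19), sqrt( 2 ) /6, sqrt( 10)/10,sqrt( 2 ), 63.63, 77]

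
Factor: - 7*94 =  - 2^1*7^1*47^1 = - 658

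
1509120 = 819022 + 690098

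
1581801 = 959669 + 622132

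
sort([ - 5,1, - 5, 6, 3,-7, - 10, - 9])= [ - 10, - 9, - 7, - 5 , - 5,1,3, 6]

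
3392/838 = 4+20/419 = 4.05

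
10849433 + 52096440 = 62945873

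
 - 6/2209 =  - 1 + 2203/2209 = - 0.00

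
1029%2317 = 1029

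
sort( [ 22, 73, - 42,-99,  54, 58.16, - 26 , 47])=[-99,-42 , - 26,  22,47,54,58.16 , 73 ] 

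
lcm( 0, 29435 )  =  0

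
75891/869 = 87 + 288/869 = 87.33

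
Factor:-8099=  - 7^1*13^1*89^1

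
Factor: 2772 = 2^2*3^2*7^1*11^1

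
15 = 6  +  9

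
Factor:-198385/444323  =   - 18035/40393 = - 5^1*31^( - 1 )*1303^(-1 )*3607^1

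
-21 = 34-55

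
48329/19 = 48329/19= 2543.63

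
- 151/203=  - 1 + 52/203  =  - 0.74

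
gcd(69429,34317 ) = 3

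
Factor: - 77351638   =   - 2^1*7^1 * 13^2 * 32693^1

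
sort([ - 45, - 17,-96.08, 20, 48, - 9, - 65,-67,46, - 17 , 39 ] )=[-96.08,  -  67, - 65,-45, - 17, - 17, - 9, 20, 39, 46, 48]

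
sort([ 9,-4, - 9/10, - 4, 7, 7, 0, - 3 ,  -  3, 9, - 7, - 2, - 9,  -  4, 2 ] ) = [-9,-7, -4,- 4,-4,-3, - 3,  -  2, - 9/10, 0, 2, 7,7, 9,9 ]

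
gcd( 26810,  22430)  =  10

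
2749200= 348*7900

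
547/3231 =547/3231 =0.17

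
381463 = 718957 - 337494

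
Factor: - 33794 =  - 2^1 * 61^1 * 277^1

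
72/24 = 3 = 3.00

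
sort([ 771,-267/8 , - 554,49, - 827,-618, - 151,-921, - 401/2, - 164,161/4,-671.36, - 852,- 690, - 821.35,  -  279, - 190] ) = [ - 921,- 852, - 827, - 821.35, - 690,-671.36,-618,-554, - 279, - 401/2, - 190, - 164, - 151,-267/8,161/4,49 , 771]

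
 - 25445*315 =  - 8015175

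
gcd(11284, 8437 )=13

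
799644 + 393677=1193321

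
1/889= 1/889 = 0.00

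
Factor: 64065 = 3^1*5^1*4271^1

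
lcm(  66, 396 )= 396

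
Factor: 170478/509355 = 2^1*5^( - 1 )*  7^( - 2 ) * 41^1 = 82/245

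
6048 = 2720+3328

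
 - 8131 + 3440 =-4691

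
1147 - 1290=  -  143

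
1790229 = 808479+981750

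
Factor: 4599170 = 2^1*5^1*619^1 *743^1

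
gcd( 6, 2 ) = 2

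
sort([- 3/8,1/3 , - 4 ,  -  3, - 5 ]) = [ - 5, - 4 , - 3,  -  3/8, 1/3 ] 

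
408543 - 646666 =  -238123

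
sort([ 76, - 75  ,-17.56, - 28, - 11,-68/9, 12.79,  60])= [  -  75 , - 28, - 17.56, - 11,  -  68/9, 12.79,60,76] 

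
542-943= - 401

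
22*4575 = 100650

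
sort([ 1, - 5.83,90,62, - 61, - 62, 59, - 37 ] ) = [ - 62, - 61,  -  37, - 5.83,1, 59,62, 90] 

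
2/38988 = 1/19494 =0.00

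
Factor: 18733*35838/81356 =2^ ( - 1 )*3^2* 11^1 * 13^1 * 43^( - 2 )*131^1 * 181^1= 30516057/3698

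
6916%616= 140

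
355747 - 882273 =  - 526526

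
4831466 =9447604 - 4616138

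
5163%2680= 2483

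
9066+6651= 15717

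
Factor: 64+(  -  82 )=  - 2^1*3^2 =- 18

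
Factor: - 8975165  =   - 5^1*1795033^1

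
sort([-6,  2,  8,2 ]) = [- 6, 2 , 2, 8]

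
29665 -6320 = 23345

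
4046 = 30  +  4016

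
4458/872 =2229/436 = 5.11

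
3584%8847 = 3584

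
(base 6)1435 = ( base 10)383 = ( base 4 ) 11333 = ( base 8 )577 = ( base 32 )BV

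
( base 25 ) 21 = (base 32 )1J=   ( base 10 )51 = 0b110011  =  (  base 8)63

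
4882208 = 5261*928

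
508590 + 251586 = 760176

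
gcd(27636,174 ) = 6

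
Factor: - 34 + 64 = 30 = 2^1*3^1* 5^1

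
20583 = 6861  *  3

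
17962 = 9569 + 8393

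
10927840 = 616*17740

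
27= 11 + 16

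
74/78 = 37/39 = 0.95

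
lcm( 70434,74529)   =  6409494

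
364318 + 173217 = 537535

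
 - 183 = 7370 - 7553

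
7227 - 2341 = 4886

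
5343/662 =5343/662 =8.07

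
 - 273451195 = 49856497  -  323307692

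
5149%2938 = 2211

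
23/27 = 23/27 = 0.85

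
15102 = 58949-43847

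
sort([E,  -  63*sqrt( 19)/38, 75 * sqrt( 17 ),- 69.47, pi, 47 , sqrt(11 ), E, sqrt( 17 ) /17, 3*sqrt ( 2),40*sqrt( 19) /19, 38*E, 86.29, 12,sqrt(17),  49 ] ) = [ - 69.47,-63* sqrt( 19)/38,sqrt(17)/17, E,E,pi , sqrt(11),sqrt(17), 3 * sqrt( 2 ), 40*sqrt( 19) /19,12,  47, 49, 86.29, 38*E,75*sqrt(17)]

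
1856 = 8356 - 6500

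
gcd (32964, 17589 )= 123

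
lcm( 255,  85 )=255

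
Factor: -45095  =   - 5^1 *29^1*311^1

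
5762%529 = 472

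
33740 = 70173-36433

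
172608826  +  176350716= 348959542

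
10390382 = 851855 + 9538527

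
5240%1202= 432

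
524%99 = 29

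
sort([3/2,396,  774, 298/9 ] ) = [ 3/2, 298/9, 396 , 774]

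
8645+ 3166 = 11811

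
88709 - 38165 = 50544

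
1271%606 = 59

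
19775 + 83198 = 102973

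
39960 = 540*74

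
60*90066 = 5403960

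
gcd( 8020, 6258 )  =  2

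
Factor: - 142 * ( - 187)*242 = 2^2* 11^3*17^1*71^1 = 6426068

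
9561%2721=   1398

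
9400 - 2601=6799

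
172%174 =172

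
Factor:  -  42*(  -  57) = 2^1* 3^2*7^1*19^1 = 2394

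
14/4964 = 7/2482 = 0.00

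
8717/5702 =8717/5702= 1.53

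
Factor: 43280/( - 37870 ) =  - 8/7 = -  2^3* 7^( - 1 ) 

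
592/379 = 592/379= 1.56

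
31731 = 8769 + 22962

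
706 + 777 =1483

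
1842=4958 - 3116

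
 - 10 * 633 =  - 6330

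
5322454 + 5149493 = 10471947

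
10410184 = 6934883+3475301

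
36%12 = 0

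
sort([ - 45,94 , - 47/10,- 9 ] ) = [- 45, - 9,- 47/10,  94] 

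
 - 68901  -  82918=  - 151819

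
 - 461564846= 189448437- 651013283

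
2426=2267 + 159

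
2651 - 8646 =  - 5995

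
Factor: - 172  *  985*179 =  - 2^2*5^1 *43^1*179^1 *197^1 =-30326180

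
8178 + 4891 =13069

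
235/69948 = 235/69948= 0.00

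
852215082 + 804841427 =1657056509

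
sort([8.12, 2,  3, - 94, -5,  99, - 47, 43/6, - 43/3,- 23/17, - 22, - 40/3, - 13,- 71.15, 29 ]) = [ - 94, - 71.15, - 47, - 22, - 43/3,-40/3, - 13, - 5,-23/17, 2, 3, 43/6, 8.12,29,99]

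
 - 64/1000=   -  1 + 117/125=-0.06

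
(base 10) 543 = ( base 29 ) il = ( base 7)1404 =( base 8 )1037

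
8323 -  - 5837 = 14160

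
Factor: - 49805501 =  - 49805501^1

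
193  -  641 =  - 448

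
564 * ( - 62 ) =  - 34968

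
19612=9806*2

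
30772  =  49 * 628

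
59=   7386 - 7327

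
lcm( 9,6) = 18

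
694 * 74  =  51356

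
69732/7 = 9961 + 5/7 = 9961.71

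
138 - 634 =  - 496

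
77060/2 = 38530 = 38530.00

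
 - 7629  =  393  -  8022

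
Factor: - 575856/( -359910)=2^3*5^(  -  1) = 8/5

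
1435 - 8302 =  - 6867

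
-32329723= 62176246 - 94505969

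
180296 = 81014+99282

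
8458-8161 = 297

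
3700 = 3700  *1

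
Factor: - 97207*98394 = -9564585558 = - 2^1*3^1 * 11^1 * 23^2*31^1 * 8837^1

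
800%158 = 10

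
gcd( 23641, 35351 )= 1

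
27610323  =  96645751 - 69035428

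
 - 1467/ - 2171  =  1467/2171 = 0.68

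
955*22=21010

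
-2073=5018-7091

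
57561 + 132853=190414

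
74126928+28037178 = 102164106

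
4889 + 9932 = 14821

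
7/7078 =7/7078 = 0.00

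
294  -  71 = 223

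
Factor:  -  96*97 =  - 9312 = -2^5 * 3^1*97^1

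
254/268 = 127/134  =  0.95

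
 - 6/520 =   -  3/260 = - 0.01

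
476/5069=476/5069 = 0.09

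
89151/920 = 96+ 831/920 = 96.90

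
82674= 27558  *3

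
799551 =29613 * 27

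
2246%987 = 272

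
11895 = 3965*3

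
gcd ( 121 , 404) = 1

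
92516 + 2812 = 95328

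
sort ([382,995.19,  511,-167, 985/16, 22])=[ - 167, 22,985/16,382,511,  995.19 ]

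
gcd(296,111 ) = 37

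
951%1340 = 951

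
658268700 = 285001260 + 373267440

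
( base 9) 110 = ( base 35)2K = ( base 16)5a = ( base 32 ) 2q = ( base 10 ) 90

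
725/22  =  32 + 21/22  =  32.95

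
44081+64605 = 108686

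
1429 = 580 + 849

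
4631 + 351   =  4982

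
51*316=16116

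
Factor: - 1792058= - 2^1*37^1*61^1*397^1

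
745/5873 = 745/5873  =  0.13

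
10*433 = 4330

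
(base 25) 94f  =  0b1011001101100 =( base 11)4349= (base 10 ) 5740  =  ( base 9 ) 7777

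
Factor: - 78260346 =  - 2^1*3^2 * 1289^1*3373^1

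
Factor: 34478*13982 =482071396= 2^2 * 6991^1*17239^1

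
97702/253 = 386 + 4/23  =  386.17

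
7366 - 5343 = 2023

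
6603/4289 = 6603/4289=1.54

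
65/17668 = 65/17668 = 0.00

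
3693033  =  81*45593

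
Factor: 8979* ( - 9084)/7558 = -2^1 * 3^2*41^1*73^1*757^1*3779^( - 1) =- 40782618/3779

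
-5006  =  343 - 5349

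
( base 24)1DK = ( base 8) 1614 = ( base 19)29f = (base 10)908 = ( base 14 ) 48C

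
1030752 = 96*10737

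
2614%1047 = 520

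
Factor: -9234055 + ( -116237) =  - 9350292=- 2^2*3^1*7^1 * 157^1*709^1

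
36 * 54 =1944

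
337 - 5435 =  - 5098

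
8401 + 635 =9036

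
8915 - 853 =8062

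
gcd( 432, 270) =54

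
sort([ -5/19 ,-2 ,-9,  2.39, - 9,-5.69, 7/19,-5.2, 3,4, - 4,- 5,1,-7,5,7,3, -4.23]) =[-9, - 9, - 7, - 5.69,-5.2, - 5, - 4.23,  -  4, - 2, - 5/19,7/19, 1, 2.39,3, 3,4,5, 7 ]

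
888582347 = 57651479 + 830930868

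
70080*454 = 31816320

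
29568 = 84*352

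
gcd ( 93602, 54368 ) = 2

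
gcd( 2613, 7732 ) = 1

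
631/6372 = 631/6372= 0.10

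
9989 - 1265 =8724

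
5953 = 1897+4056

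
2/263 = 2/263=0.01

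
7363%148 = 111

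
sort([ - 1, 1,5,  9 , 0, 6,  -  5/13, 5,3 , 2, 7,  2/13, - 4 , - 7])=[ - 7, - 4 ,-1,-5/13,0,2/13,1, 2,3,  5, 5, 6, 7, 9]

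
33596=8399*4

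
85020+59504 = 144524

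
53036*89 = 4720204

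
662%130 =12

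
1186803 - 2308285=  - 1121482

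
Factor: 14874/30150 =37/75= 3^( - 1) * 5^ ( - 2)  *  37^1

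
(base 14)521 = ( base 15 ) 474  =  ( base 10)1009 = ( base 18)321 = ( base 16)3f1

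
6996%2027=915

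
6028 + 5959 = 11987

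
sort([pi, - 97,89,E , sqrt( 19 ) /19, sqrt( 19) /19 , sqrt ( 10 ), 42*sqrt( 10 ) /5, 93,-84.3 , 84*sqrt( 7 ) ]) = [ - 97, - 84.3, sqrt( 19)/19,sqrt (19 ) /19,E, pi, sqrt(10),42*sqrt( 10 ) /5, 89, 93,84 * sqrt( 7 ) ] 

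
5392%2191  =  1010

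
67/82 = 67/82=0.82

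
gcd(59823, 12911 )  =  1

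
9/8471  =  9/8471 = 0.00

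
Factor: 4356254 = 2^1*7^1 *61^1*5101^1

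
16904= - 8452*(-2)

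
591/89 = 591/89 = 6.64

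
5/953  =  5/953 = 0.01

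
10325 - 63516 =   -  53191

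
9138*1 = 9138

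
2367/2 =1183 + 1/2 = 1183.50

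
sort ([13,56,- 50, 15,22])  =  [ - 50,13,15, 22,56]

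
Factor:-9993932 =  - 2^2*13^1*192191^1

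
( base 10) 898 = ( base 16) 382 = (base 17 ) 31E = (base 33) r7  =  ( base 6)4054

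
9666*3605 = 34845930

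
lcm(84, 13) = 1092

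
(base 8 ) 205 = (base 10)133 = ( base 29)4h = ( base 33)41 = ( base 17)7e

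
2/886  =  1/443 =0.00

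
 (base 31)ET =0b111001111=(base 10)463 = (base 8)717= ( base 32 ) ef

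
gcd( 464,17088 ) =16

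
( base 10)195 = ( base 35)5K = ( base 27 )76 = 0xc3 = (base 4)3003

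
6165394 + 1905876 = 8071270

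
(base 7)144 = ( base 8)121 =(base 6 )213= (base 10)81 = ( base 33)2F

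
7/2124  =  7/2124 = 0.00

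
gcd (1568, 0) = 1568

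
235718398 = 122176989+113541409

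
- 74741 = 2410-77151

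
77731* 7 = 544117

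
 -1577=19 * (-83)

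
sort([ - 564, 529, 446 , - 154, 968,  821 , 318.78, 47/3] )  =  [ - 564, - 154 , 47/3,318.78,446,  529,821, 968]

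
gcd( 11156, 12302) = 2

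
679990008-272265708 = 407724300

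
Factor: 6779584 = 2^6*7^1*37^1*409^1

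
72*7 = 504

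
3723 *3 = 11169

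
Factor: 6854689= 17^1*31^1*13007^1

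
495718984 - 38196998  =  457521986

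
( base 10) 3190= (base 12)1a1a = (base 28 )41Q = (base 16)c76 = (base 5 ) 100230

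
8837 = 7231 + 1606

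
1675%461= 292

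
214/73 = 214/73 = 2.93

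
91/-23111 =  - 91/23111=- 0.00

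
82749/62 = 1334 + 41/62 = 1334.66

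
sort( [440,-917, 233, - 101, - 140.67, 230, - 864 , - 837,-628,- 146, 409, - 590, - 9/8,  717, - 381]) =[ - 917 , - 864, - 837, - 628, - 590, - 381, - 146,-140.67, -101,-9/8, 230, 233, 409, 440, 717 ]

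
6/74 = 3/37 = 0.08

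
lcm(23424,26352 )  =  210816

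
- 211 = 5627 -5838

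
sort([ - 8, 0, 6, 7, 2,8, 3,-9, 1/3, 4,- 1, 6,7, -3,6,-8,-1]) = [-9 ,  -  8 ,-8,  -  3 , -1, - 1,0, 1/3,2, 3, 4, 6,6,6, 7,7,8 ]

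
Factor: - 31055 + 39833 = 2^1 * 3^1*7^1*11^1*19^1=8778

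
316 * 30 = 9480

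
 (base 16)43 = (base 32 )23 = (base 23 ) 2L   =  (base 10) 67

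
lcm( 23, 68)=1564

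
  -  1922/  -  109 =17 + 69/109 =17.63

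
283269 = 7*40467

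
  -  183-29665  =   - 29848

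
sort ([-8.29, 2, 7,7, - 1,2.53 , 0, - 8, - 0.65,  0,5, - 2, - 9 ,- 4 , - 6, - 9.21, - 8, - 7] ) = [ - 9.21 , - 9,-8.29, - 8,  -  8, - 7, - 6, - 4,-2, - 1, - 0.65, 0, 0,2,2.53, 5 , 7,  7]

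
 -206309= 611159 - 817468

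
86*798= 68628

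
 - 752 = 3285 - 4037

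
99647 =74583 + 25064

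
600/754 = 300/377 = 0.80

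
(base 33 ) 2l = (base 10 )87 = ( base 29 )30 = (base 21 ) 43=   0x57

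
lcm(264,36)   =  792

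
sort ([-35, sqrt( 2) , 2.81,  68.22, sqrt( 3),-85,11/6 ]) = [ -85,  -  35, sqrt( 2),  sqrt( 3), 11/6  ,  2.81,68.22]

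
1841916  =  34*54174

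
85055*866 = 73657630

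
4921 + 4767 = 9688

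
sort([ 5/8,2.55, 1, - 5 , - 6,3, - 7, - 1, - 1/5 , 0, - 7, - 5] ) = [ - 7,-7,-6,-5, - 5, - 1, - 1/5, 0, 5/8, 1,  2.55,3 ]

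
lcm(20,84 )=420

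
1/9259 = 1/9259 = 0.00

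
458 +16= 474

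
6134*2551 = 15647834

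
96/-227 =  - 96/227 = -0.42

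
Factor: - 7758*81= - 2^1 *3^6*431^1  =  - 628398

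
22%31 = 22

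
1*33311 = 33311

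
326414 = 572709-246295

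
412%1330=412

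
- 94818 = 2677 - 97495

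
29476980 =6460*4563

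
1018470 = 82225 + 936245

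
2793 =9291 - 6498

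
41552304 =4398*9448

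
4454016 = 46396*96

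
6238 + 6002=12240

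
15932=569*28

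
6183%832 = 359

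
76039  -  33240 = 42799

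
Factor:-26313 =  - 3^1 * 7^2*179^1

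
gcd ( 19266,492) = 6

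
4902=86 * 57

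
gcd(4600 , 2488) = 8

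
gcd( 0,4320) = 4320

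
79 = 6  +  73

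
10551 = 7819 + 2732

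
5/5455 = 1/1091  =  0.00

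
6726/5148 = 1121/858 = 1.31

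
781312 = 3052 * 256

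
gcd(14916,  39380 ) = 44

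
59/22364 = 59/22364= 0.00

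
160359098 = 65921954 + 94437144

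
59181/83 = 59181/83 = 713.02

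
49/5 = 49/5 = 9.80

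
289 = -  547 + 836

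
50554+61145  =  111699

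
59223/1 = 59223  =  59223.00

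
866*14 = 12124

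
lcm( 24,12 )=24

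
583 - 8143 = -7560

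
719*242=173998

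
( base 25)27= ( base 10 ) 57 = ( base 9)63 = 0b111001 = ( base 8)71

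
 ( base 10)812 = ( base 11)679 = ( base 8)1454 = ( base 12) 578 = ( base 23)1c7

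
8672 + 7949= 16621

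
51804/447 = 17268/149 = 115.89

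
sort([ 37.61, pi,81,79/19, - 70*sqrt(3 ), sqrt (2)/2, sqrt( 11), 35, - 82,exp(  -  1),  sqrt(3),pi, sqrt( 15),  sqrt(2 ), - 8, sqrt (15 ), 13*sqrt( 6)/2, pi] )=[ - 70*sqrt( 3), - 82, - 8,  exp( - 1 ), sqrt( 2 ) /2, sqrt (2),sqrt( 3), pi, pi, pi,sqrt( 11), sqrt ( 15), sqrt( 15),79/19, 13*sqrt( 6 )/2 , 35, 37.61, 81]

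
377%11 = 3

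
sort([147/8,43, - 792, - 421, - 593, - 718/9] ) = [  -  792,  -  593, - 421,-718/9,147/8, 43] 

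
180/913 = 180/913 = 0.20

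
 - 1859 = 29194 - 31053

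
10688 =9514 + 1174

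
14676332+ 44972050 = 59648382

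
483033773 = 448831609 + 34202164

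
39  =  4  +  35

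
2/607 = 2/607  =  0.00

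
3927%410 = 237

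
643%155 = 23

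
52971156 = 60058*882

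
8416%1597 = 431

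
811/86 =811/86  =  9.43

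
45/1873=45/1873= 0.02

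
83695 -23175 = 60520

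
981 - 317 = 664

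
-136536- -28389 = -108147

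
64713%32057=599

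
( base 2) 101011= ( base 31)1c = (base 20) 23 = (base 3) 1121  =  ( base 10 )43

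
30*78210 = 2346300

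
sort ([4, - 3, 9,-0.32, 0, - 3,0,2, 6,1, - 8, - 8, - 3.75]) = [ - 8, - 8, - 3.75, - 3, - 3, - 0.32,0,  0, 1, 2, 4,6,9] 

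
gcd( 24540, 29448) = 4908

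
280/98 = 20/7=2.86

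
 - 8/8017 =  - 8/8017  =  - 0.00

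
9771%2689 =1704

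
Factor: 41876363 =2143^1*19541^1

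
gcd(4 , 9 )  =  1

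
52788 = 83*636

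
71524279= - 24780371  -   - 96304650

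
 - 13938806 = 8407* (- 1658)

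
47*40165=1887755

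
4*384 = 1536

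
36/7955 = 36/7955 = 0.00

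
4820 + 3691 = 8511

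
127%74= 53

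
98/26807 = 98/26807 = 0.00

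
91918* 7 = 643426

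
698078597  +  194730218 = 892808815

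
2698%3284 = 2698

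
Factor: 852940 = 2^2*5^1*11^1  *  3877^1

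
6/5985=2/1995 = 0.00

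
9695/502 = 9695/502  =  19.31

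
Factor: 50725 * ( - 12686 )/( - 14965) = 2^1 *5^1*41^( - 1 ) * 73^(-1)*2029^1*6343^1 =128699470/2993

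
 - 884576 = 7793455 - 8678031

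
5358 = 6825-1467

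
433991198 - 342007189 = 91984009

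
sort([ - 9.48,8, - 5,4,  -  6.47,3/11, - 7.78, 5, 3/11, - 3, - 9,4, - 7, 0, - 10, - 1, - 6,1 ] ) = [  -  10, - 9.48,- 9, - 7.78, - 7, - 6.47, - 6, - 5, - 3, - 1, 0, 3/11,3/11,1, 4,4,5,8]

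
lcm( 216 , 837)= 6696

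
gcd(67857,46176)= 3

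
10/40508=5/20254 =0.00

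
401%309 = 92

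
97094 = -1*( - 97094) 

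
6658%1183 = 743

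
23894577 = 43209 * 553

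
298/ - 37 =-9+35/37 = - 8.05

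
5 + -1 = 4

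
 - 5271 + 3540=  - 1731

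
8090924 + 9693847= 17784771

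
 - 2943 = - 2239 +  - 704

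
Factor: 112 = 2^4*7^1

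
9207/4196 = 9207/4196 =2.19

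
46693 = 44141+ 2552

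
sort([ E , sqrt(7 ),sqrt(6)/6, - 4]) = [ - 4, sqrt(6)/6,sqrt(7 ), E ]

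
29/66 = 29/66 = 0.44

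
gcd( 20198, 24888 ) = 2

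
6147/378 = 683/42 = 16.26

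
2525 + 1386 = 3911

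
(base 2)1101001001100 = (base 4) 1221030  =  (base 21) F5C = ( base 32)6IC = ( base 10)6732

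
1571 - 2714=-1143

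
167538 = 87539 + 79999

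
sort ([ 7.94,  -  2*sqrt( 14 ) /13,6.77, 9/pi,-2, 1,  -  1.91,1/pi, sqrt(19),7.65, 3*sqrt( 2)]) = [-2, - 1.91, - 2 * sqrt (14) /13,1/pi, 1,  9/pi, 3*sqrt(2), sqrt(19), 6.77,  7.65,7.94]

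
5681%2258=1165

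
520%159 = 43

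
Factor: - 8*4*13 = -416 = - 2^5*13^1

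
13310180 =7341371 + 5968809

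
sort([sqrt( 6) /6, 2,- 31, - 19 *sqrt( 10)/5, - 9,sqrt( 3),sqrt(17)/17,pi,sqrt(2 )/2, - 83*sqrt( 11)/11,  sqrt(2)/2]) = [ - 31,  -  83*sqrt( 11 ) /11, - 19*sqrt(10 ) /5, -9,sqrt( 17)/17,sqrt( 6) /6 , sqrt(2)/2 , sqrt(2)/2,sqrt( 3),  2,pi ] 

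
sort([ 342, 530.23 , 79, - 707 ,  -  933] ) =[-933, - 707, 79, 342, 530.23] 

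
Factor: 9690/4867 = 2^1*3^1*5^1* 17^1*19^1 * 31^(-1 )*157^( - 1 ) 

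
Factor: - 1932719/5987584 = -2^( - 8)*19^( - 1 )*1231^( - 1)*1932719^1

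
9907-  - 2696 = 12603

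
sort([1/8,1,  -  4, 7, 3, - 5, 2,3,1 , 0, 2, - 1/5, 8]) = [ - 5,-4,- 1/5, 0, 1/8, 1, 1,  2, 2,3, 3,7, 8]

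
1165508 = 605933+559575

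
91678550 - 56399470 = 35279080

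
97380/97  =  97380/97 = 1003.92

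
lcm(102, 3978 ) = 3978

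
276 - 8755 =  - 8479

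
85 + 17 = 102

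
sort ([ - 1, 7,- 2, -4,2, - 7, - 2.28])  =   [ - 7,  -  4, - 2.28,-2, -1,2, 7]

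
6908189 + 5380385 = 12288574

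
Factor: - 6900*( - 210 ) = 2^3 * 3^2*5^3 * 7^1*23^1 = 1449000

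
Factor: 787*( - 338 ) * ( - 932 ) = 247917592 = 2^3*13^2*233^1*787^1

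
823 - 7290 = - 6467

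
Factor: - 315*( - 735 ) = 3^3* 5^2*7^3 = 231525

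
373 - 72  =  301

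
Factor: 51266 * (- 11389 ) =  - 2^1*7^1*1627^1*25633^1 = - 583868474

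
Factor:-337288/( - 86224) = 133/34 = 2^( - 1) * 7^1*17^(-1)*19^1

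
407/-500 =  - 407/500= - 0.81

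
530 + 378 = 908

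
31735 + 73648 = 105383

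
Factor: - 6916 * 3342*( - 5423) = 2^3*3^1*7^1*11^1*13^1*17^1*19^1*29^1*557^1=125343274056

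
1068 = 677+391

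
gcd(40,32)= 8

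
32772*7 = 229404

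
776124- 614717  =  161407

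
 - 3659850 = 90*( - 40665)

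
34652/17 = 2038 + 6/17 = 2038.35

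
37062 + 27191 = 64253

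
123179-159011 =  - 35832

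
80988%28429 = 24130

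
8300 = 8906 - 606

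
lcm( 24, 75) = 600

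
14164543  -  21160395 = - 6995852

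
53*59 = 3127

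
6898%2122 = 532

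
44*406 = 17864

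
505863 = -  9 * ( - 56207 ) 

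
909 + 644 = 1553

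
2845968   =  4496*633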